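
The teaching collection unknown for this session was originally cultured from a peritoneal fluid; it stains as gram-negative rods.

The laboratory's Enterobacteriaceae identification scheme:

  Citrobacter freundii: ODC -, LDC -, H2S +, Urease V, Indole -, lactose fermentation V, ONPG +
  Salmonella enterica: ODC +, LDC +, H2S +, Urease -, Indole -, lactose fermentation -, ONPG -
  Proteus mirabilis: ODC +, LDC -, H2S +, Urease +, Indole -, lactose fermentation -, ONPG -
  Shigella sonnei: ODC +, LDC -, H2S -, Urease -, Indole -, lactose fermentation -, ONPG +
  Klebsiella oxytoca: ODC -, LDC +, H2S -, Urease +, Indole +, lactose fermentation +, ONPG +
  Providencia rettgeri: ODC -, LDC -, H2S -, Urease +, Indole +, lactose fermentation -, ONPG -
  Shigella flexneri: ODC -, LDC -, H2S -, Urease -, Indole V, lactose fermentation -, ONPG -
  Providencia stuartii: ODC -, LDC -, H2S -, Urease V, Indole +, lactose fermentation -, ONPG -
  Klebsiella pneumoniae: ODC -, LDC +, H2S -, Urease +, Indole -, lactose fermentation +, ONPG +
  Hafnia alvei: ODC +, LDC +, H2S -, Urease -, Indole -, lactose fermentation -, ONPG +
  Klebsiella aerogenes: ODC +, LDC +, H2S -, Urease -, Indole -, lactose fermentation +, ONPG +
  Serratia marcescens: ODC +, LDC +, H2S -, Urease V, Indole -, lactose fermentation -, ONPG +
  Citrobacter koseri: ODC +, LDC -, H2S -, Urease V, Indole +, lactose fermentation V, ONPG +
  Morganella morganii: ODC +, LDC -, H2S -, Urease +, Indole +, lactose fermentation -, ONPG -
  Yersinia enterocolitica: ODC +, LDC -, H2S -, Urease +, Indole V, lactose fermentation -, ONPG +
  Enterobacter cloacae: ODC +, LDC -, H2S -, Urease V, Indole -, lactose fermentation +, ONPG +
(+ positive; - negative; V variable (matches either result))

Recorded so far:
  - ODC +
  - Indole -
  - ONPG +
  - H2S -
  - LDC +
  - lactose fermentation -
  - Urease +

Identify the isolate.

Urease +: excludes 5 organisms — 11 left.
lactose fermentation -: excludes Klebsiella oxytoca, Klebsiella pneumoniae, Enterobacter cloacae — 8 left.
LDC +: excludes 7 organisms — 1 left.
Indole -: the one remaining candidate is consistent.
ONPG +: the one remaining candidate is consistent.
H2S -: the one remaining candidate is consistent.
ODC +: the one remaining candidate is consistent.

Serratia marcescens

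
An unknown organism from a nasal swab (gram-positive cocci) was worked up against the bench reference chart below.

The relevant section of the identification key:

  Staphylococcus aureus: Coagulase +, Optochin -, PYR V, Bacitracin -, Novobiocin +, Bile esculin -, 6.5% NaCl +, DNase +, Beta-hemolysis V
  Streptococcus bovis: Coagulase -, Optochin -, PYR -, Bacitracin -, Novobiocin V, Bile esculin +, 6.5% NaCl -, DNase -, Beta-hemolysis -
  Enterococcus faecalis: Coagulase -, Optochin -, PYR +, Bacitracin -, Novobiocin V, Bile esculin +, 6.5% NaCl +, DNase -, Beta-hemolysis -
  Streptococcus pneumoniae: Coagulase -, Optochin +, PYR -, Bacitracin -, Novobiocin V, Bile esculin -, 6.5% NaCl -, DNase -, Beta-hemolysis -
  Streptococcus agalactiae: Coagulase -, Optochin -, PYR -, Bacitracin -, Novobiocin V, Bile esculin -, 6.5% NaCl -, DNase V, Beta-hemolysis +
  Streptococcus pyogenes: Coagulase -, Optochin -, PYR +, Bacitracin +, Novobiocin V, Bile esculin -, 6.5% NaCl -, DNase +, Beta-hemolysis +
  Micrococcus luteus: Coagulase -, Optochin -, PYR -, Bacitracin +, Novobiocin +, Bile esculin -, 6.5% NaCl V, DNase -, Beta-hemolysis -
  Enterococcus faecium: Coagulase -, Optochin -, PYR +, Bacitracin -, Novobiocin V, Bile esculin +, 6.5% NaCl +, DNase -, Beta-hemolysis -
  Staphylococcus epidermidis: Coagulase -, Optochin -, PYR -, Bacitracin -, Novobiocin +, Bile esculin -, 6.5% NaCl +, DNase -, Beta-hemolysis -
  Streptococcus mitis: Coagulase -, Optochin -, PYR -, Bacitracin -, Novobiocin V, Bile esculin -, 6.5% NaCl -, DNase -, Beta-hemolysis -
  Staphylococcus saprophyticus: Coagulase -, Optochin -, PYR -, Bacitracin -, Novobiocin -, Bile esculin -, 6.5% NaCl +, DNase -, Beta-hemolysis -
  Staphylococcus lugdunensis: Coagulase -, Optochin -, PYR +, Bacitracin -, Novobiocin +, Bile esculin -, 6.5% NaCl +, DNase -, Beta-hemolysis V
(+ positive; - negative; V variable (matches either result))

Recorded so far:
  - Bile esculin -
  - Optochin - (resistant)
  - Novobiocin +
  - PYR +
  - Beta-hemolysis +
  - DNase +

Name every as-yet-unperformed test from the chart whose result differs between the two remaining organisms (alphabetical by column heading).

6.5% NaCl, Bacitracin, Coagulase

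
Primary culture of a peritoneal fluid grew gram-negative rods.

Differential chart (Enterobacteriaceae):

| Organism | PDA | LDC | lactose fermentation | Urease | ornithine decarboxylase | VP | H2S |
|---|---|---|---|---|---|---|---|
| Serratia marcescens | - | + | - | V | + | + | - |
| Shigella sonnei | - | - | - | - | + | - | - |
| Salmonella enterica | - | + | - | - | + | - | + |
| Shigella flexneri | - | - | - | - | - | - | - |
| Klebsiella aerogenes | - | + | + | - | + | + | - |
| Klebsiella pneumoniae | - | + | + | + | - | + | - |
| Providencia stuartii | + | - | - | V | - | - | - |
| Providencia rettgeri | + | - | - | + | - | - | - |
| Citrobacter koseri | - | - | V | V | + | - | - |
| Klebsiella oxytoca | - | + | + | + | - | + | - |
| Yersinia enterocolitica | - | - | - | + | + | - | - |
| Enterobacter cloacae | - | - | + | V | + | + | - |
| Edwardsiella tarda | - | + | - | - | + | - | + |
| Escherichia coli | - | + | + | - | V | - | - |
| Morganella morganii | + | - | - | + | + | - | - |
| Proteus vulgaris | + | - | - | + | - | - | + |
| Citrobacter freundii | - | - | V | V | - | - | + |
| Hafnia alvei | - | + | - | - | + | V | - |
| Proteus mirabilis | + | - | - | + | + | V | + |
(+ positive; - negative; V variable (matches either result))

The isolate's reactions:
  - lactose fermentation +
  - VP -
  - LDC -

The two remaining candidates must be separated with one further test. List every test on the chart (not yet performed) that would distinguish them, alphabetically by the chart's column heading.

lactose fermentation +: excludes 12 organisms — 7 left.
VP -: excludes Klebsiella aerogenes, Klebsiella pneumoniae, Klebsiella oxytoca, Enterobacter cloacae — 3 left.
LDC -: excludes Escherichia coli — 2 left.
Two candidates remain: Citrobacter freundii and Citrobacter koseri.
  PDA: - vs - — same for both, does not separate.
  Urease: V vs V — variable for at least one, does not separate.
  ornithine decarboxylase: Citrobacter freundii -, Citrobacter koseri + — discriminates.
  H2S: Citrobacter freundii +, Citrobacter koseri - — discriminates.

H2S, ornithine decarboxylase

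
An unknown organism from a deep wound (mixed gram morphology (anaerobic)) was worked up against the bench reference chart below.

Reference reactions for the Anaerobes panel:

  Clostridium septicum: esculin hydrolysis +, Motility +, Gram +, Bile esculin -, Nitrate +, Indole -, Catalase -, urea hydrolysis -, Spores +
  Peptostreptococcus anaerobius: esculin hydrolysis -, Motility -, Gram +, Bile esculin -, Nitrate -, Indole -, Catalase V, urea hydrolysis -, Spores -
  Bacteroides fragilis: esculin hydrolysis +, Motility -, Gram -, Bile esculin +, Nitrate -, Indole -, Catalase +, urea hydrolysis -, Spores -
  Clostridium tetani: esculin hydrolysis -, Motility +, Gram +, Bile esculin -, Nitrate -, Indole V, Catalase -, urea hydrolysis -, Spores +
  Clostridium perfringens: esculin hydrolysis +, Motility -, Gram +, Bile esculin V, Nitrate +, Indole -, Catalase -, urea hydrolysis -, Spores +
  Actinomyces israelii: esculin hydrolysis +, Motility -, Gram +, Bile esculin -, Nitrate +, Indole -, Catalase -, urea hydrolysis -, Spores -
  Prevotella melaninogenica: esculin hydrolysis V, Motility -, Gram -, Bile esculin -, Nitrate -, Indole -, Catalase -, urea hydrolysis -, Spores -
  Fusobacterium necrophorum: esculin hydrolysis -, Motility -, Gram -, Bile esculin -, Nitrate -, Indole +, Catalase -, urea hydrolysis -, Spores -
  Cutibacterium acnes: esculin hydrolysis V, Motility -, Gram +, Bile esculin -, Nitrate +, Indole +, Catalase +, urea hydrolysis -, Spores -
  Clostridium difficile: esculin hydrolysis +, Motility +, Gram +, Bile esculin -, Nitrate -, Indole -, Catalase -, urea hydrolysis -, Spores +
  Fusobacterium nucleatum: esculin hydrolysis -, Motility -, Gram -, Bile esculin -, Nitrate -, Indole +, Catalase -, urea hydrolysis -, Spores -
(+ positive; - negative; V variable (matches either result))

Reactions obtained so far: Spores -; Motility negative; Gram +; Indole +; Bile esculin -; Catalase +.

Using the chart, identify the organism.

Catalase +: excludes 8 organisms — 3 left.
Gram +: excludes Bacteroides fragilis — 2 left.
Motility -: all 2 remaining candidates are consistent.
Spores -: all 2 remaining candidates are consistent.
Indole +: excludes Peptostreptococcus anaerobius — 1 left.
Bile esculin -: the one remaining candidate is consistent.

Cutibacterium acnes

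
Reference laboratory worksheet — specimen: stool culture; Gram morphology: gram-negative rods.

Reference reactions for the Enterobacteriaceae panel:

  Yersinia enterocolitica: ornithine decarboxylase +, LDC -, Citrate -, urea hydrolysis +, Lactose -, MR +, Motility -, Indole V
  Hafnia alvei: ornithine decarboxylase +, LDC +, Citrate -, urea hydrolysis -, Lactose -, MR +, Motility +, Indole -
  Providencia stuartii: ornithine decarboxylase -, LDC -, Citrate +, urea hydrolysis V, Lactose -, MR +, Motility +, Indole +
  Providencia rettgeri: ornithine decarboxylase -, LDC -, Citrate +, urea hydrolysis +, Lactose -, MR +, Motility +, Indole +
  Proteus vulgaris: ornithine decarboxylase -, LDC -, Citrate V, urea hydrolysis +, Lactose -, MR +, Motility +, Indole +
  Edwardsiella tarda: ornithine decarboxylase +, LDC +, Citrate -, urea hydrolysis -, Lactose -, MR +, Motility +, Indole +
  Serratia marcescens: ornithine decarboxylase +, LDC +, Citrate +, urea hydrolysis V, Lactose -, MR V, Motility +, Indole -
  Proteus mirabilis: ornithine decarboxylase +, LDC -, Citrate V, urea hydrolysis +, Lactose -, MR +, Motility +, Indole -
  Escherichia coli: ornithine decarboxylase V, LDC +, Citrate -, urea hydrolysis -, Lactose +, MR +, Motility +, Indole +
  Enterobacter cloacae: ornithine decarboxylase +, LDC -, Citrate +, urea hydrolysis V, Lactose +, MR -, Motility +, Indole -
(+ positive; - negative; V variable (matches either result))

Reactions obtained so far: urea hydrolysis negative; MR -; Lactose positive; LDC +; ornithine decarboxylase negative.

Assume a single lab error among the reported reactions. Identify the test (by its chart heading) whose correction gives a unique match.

As reported, no row in the chart matches all 5 reactions.
Reversing urea hydrolysis → still no organism matches.
Reversing MR (to +) → unique match: Escherichia coli.
Reversing ornithine decarboxylase → still no organism matches.
Reversing Lactose → still no organism matches.
Reversing LDC → still no organism matches.

MR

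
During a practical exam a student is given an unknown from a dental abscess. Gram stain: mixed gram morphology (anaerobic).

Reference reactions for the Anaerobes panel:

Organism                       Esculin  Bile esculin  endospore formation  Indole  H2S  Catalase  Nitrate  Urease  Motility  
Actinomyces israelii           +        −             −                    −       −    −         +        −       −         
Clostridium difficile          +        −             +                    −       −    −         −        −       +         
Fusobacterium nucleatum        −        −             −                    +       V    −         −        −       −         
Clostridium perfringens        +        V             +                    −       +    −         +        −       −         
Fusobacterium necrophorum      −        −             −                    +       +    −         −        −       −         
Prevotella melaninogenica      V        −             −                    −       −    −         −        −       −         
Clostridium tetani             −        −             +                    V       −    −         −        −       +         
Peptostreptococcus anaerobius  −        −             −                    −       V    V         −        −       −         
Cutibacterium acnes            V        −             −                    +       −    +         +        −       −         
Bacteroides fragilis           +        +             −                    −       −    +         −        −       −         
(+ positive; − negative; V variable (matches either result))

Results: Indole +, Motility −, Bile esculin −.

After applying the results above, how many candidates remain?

Indole +: excludes 6 organisms — 4 left.
Bile esculin −: all 4 remaining candidates are consistent.
Motility −: excludes Clostridium tetani — 3 left.
Still consistent: Cutibacterium acnes, Fusobacterium necrophorum, Fusobacterium nucleatum.

3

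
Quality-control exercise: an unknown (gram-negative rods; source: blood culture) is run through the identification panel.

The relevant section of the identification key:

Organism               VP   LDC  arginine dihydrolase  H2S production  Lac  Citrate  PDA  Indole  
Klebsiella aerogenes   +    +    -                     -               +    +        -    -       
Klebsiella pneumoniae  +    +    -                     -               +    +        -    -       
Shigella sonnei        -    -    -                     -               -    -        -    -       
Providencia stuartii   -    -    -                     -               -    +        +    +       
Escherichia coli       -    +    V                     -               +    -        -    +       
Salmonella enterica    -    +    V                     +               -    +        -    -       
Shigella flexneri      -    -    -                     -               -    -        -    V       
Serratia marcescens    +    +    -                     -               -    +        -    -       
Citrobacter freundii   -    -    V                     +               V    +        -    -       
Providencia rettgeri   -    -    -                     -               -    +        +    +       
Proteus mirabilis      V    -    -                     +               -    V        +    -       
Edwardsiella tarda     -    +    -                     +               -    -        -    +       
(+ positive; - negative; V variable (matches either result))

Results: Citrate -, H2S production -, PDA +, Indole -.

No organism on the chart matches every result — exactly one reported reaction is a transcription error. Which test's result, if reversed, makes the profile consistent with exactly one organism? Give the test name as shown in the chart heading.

H2S production

As reported, no row in the chart matches all 4 reactions.
Reversing H2S production (to +) → unique match: Proteus mirabilis.
Reversing Citrate → still no organism matches.
Reversing PDA → 2 organisms match (not unique).
Reversing Indole → still no organism matches.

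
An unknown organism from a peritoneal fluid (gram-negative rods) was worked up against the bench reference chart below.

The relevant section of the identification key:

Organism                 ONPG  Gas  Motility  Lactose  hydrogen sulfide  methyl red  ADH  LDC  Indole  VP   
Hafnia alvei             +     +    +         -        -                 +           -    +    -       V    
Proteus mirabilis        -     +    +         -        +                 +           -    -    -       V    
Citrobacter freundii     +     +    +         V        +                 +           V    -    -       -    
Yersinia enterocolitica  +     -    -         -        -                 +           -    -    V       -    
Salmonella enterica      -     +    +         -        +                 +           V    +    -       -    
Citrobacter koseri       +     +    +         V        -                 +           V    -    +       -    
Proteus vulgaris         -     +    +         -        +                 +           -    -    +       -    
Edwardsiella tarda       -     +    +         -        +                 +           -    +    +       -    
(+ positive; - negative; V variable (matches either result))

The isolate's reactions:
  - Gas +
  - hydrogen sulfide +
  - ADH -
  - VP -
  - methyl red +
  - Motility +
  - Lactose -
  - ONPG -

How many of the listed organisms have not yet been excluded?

VP -: all 8 remaining candidates are consistent.
Lactose -: all 8 remaining candidates are consistent.
ONPG -: excludes Hafnia alvei, Citrobacter freundii, Yersinia enterocolitica, Citrobacter koseri — 4 left.
Gas +: all 4 remaining candidates are consistent.
ADH -: all 4 remaining candidates are consistent.
hydrogen sulfide +: all 4 remaining candidates are consistent.
methyl red +: all 4 remaining candidates are consistent.
Motility +: all 4 remaining candidates are consistent.
Still consistent: Edwardsiella tarda, Proteus mirabilis, Proteus vulgaris, Salmonella enterica.

4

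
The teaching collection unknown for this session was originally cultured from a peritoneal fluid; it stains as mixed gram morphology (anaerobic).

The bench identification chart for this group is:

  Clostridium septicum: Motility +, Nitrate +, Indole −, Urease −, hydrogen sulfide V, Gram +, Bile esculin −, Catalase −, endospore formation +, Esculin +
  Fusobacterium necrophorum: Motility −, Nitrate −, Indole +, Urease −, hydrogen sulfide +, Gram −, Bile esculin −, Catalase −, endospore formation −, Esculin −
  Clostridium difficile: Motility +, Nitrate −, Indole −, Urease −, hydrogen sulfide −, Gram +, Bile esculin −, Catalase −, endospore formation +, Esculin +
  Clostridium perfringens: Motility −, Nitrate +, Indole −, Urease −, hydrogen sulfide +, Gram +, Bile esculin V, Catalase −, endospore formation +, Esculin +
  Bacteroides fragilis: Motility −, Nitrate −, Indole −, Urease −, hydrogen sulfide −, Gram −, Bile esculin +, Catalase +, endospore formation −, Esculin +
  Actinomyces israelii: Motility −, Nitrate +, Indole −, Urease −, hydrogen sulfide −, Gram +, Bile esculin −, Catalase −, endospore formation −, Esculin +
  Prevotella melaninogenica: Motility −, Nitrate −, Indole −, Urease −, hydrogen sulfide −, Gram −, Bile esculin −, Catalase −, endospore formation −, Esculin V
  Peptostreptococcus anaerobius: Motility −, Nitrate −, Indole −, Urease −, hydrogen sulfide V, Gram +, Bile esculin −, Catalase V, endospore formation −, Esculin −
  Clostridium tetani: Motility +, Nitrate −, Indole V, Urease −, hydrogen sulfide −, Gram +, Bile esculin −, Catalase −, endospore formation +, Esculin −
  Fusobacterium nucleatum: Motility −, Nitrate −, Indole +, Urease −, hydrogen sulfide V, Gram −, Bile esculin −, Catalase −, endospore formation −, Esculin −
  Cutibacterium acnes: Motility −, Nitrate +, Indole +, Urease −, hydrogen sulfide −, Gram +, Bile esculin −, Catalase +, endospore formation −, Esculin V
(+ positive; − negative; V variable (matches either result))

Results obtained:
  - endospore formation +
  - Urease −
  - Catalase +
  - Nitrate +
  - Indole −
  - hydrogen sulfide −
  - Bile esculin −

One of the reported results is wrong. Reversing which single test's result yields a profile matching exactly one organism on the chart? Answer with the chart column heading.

Catalase

As reported, no row in the chart matches all 7 reactions.
Reversing Bile esculin → still no organism matches.
Reversing Indole → still no organism matches.
Reversing endospore formation → still no organism matches.
Reversing hydrogen sulfide → still no organism matches.
Reversing Catalase (to −) → unique match: Clostridium septicum.
Reversing Nitrate → still no organism matches.
Reversing Urease → still no organism matches.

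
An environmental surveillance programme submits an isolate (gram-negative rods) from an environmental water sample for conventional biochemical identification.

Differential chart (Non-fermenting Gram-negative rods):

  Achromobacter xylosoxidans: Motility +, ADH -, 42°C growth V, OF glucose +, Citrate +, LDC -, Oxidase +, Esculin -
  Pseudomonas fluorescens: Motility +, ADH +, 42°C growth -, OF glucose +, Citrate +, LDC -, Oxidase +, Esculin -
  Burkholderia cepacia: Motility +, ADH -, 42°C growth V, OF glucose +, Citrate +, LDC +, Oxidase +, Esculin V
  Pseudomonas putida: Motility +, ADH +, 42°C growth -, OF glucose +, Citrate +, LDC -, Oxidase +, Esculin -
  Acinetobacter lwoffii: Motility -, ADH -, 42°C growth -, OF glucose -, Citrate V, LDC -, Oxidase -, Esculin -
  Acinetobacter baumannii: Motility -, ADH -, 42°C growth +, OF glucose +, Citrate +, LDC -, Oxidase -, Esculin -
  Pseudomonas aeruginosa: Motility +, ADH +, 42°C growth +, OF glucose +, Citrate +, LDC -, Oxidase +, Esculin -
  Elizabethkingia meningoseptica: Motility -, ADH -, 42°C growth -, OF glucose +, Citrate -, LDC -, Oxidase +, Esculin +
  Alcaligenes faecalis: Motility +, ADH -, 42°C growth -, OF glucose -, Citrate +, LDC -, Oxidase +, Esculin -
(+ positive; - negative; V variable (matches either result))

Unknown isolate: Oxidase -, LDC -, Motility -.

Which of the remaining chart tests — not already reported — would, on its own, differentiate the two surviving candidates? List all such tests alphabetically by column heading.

Motility -: excludes 6 organisms — 3 left.
Oxidase -: excludes Elizabethkingia meningoseptica — 2 left.
LDC -: all 2 remaining candidates are consistent.
Two candidates remain: Acinetobacter baumannii and Acinetobacter lwoffii.
  ADH: - vs - — same for both, does not separate.
  42°C growth: Acinetobacter baumannii +, Acinetobacter lwoffii - — discriminates.
  OF glucose: Acinetobacter baumannii +, Acinetobacter lwoffii - — discriminates.
  Citrate: + vs V — variable for at least one, does not separate.
  Esculin: - vs - — same for both, does not separate.

42°C growth, OF glucose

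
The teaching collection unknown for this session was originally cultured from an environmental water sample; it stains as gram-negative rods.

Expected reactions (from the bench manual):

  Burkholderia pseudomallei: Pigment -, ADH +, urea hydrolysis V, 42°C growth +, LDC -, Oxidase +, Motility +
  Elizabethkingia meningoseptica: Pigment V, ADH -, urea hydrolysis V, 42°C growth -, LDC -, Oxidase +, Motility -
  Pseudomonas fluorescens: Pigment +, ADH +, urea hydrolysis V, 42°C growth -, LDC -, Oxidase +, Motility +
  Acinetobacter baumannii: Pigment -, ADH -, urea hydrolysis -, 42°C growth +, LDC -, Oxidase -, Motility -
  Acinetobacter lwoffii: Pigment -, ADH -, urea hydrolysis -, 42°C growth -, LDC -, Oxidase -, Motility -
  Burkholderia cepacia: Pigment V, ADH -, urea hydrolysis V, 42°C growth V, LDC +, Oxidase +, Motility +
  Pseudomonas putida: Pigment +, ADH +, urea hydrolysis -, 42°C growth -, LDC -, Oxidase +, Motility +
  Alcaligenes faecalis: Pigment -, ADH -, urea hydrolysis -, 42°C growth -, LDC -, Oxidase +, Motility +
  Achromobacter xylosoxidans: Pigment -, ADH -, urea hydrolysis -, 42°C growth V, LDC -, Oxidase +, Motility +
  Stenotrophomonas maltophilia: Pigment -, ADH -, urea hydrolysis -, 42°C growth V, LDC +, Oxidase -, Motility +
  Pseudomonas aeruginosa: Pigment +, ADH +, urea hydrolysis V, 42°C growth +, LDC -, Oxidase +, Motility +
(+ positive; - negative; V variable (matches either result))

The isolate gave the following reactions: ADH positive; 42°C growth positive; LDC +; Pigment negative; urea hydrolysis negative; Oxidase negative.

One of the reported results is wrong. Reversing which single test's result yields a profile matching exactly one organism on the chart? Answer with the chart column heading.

As reported, no row in the chart matches all 6 reactions.
Reversing ADH (to -) → unique match: Stenotrophomonas maltophilia.
Reversing Oxidase → still no organism matches.
Reversing urea hydrolysis → still no organism matches.
Reversing LDC → still no organism matches.
Reversing Pigment → still no organism matches.
Reversing 42°C growth → still no organism matches.

ADH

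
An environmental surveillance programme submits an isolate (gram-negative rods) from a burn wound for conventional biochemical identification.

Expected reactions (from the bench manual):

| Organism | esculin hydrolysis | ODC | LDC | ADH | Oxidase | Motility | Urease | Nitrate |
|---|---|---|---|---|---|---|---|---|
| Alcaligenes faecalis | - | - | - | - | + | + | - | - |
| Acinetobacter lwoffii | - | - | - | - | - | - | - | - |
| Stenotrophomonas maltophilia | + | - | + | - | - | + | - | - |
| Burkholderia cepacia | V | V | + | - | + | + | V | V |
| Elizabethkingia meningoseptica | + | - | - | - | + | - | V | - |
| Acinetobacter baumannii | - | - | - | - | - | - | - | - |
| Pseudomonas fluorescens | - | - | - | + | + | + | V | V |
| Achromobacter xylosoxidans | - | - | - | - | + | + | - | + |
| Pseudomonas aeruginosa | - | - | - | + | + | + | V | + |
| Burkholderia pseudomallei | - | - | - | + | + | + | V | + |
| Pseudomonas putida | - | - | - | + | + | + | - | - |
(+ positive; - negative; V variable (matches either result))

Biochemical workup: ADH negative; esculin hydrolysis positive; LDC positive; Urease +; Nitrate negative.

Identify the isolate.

Burkholderia cepacia

Urease +: excludes 6 organisms — 5 left.
esculin hydrolysis +: excludes Pseudomonas fluorescens, Pseudomonas aeruginosa, Burkholderia pseudomallei — 2 left.
LDC +: excludes Elizabethkingia meningoseptica — 1 left.
ADH -: the one remaining candidate is consistent.
Nitrate -: the one remaining candidate is consistent.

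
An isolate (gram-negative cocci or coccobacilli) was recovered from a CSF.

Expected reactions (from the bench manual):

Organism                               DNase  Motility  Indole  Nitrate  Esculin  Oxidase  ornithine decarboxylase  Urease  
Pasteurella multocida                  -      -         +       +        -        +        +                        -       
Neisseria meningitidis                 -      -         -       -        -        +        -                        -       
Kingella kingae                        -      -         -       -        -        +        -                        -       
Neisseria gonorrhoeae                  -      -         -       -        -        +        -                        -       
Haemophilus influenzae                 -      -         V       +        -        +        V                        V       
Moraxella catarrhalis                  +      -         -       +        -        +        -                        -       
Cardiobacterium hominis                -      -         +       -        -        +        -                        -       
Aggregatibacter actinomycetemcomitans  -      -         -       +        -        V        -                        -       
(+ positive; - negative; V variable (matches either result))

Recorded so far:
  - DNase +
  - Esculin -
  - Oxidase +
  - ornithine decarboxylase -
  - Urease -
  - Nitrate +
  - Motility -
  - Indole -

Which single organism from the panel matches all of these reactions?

Moraxella catarrhalis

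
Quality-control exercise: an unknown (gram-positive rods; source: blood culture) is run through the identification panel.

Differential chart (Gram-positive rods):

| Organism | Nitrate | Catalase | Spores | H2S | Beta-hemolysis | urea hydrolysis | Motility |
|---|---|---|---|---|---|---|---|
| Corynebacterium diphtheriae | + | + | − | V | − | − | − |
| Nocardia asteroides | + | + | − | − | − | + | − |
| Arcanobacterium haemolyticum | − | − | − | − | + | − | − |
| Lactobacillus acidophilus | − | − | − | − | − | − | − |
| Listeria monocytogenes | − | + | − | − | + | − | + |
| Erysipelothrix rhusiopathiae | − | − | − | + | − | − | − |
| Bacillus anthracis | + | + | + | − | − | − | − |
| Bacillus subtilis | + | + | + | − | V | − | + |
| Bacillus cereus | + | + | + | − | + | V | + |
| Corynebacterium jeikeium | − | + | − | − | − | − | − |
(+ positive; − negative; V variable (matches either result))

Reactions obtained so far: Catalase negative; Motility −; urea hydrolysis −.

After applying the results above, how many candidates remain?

3

urea hydrolysis −: excludes Nocardia asteroides — 9 left.
Catalase −: excludes 6 organisms — 3 left.
Motility −: all 3 remaining candidates are consistent.
Still consistent: Arcanobacterium haemolyticum, Erysipelothrix rhusiopathiae, Lactobacillus acidophilus.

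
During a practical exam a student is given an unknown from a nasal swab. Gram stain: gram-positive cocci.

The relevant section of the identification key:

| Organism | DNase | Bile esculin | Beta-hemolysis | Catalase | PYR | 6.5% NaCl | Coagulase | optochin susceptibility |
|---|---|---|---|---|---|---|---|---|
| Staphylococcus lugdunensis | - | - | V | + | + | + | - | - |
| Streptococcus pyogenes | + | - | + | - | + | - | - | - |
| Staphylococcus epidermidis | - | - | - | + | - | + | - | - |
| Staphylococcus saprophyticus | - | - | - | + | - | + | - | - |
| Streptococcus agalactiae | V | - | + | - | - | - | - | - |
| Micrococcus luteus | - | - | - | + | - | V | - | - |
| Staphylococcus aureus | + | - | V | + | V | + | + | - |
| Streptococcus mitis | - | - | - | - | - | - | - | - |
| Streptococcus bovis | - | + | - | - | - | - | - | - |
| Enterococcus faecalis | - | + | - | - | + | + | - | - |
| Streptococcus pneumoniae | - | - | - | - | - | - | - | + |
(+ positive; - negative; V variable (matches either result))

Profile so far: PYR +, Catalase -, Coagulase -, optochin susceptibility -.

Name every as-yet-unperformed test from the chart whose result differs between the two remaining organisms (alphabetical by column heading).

6.5% NaCl, Beta-hemolysis, Bile esculin, DNase

Coagulase -: excludes Staphylococcus aureus — 10 left.
Catalase -: excludes Staphylococcus lugdunensis, Staphylococcus epidermidis, Staphylococcus saprophyticus, Micrococcus luteus — 6 left.
optochin susceptibility -: excludes Streptococcus pneumoniae — 5 left.
PYR +: excludes Streptococcus agalactiae, Streptococcus mitis, Streptococcus bovis — 2 left.
Two candidates remain: Enterococcus faecalis and Streptococcus pyogenes.
  DNase: Enterococcus faecalis -, Streptococcus pyogenes + — discriminates.
  Bile esculin: Enterococcus faecalis +, Streptococcus pyogenes - — discriminates.
  Beta-hemolysis: Enterococcus faecalis -, Streptococcus pyogenes + — discriminates.
  6.5% NaCl: Enterococcus faecalis +, Streptococcus pyogenes - — discriminates.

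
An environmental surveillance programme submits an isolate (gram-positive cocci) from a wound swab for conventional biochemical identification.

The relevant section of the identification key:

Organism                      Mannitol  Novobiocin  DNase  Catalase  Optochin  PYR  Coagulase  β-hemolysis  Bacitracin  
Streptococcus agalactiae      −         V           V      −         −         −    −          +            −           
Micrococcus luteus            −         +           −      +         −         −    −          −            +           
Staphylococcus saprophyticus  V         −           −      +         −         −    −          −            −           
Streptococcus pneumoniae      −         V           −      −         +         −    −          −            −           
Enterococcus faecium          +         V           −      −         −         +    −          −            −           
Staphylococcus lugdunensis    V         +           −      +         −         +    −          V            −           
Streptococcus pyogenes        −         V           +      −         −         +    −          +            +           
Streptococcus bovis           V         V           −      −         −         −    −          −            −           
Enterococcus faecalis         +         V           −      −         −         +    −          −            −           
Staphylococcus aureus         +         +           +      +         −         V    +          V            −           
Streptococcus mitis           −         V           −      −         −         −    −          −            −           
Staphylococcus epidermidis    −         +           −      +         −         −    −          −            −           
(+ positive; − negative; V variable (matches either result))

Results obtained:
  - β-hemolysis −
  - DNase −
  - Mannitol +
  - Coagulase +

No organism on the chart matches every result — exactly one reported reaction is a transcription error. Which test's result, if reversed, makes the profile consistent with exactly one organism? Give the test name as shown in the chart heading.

DNase

As reported, no row in the chart matches all 4 reactions.
Reversing β-hemolysis → still no organism matches.
Reversing Coagulase → 5 organisms match (not unique).
Reversing Mannitol → still no organism matches.
Reversing DNase (to +) → unique match: Staphylococcus aureus.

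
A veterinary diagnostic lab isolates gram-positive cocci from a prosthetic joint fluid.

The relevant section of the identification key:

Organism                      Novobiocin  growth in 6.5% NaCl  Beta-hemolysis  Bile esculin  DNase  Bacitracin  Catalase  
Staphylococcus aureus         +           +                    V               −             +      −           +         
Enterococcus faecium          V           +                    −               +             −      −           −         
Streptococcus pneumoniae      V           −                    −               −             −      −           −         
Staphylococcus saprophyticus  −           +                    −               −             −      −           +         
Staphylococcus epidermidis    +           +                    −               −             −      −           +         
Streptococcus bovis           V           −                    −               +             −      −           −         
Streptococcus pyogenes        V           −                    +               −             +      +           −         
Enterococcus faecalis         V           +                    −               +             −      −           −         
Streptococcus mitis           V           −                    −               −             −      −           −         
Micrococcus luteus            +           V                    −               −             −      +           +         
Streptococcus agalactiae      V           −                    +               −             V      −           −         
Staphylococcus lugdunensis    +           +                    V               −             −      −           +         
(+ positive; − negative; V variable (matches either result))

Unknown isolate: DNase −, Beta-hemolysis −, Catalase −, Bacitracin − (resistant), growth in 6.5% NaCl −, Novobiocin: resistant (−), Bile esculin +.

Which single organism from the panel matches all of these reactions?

Streptococcus bovis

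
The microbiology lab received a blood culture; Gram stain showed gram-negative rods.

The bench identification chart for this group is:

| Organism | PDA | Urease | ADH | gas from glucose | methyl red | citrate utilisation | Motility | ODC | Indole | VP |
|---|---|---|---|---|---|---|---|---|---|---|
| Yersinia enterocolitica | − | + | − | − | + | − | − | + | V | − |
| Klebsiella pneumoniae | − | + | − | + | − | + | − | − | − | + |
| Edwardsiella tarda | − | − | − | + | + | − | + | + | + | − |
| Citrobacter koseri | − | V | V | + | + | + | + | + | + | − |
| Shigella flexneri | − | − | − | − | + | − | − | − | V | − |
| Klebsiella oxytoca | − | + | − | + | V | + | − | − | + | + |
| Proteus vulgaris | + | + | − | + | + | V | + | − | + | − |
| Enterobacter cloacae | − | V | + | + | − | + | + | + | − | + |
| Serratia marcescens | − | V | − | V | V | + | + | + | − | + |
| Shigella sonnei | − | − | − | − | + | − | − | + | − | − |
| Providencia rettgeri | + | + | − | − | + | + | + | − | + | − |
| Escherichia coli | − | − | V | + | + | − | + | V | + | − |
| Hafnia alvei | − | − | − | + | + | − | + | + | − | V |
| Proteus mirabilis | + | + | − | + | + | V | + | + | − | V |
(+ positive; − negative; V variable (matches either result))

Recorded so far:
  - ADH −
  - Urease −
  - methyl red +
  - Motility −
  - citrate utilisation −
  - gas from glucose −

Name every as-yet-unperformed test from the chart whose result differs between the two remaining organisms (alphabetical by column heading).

ODC

Motility −: excludes 9 organisms — 5 left.
citrate utilisation −: excludes Klebsiella pneumoniae, Klebsiella oxytoca — 3 left.
gas from glucose −: all 3 remaining candidates are consistent.
methyl red +: all 3 remaining candidates are consistent.
ADH −: all 3 remaining candidates are consistent.
Urease −: excludes Yersinia enterocolitica — 2 left.
Two candidates remain: Shigella flexneri and Shigella sonnei.
  PDA: − vs − — same for both, does not separate.
  ODC: Shigella flexneri −, Shigella sonnei + — discriminates.
  Indole: V vs − — variable for at least one, does not separate.
  VP: − vs − — same for both, does not separate.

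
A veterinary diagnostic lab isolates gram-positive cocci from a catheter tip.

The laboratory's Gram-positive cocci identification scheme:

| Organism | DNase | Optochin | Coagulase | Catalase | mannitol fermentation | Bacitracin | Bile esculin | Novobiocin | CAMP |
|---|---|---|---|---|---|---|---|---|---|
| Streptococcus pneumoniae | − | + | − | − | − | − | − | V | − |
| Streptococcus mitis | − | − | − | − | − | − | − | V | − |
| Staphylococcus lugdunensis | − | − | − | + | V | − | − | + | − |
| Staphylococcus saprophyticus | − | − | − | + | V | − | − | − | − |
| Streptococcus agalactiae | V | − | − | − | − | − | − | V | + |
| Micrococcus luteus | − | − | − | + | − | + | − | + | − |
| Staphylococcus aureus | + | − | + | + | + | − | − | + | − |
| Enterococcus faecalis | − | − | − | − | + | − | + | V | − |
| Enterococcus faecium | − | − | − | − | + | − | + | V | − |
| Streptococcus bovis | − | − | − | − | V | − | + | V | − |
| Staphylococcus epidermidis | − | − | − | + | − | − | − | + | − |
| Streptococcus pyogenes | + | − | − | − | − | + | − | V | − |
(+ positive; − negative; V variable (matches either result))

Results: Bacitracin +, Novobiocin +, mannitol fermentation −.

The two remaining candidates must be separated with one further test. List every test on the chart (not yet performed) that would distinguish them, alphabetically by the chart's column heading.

Catalase, DNase

Novobiocin +: excludes Staphylococcus saprophyticus — 11 left.
Bacitracin +: excludes 9 organisms — 2 left.
mannitol fermentation −: all 2 remaining candidates are consistent.
Two candidates remain: Micrococcus luteus and Streptococcus pyogenes.
  DNase: Micrococcus luteus −, Streptococcus pyogenes + — discriminates.
  Optochin: − vs − — same for both, does not separate.
  Coagulase: − vs − — same for both, does not separate.
  Catalase: Micrococcus luteus +, Streptococcus pyogenes − — discriminates.
  Bile esculin: − vs − — same for both, does not separate.
  CAMP: − vs − — same for both, does not separate.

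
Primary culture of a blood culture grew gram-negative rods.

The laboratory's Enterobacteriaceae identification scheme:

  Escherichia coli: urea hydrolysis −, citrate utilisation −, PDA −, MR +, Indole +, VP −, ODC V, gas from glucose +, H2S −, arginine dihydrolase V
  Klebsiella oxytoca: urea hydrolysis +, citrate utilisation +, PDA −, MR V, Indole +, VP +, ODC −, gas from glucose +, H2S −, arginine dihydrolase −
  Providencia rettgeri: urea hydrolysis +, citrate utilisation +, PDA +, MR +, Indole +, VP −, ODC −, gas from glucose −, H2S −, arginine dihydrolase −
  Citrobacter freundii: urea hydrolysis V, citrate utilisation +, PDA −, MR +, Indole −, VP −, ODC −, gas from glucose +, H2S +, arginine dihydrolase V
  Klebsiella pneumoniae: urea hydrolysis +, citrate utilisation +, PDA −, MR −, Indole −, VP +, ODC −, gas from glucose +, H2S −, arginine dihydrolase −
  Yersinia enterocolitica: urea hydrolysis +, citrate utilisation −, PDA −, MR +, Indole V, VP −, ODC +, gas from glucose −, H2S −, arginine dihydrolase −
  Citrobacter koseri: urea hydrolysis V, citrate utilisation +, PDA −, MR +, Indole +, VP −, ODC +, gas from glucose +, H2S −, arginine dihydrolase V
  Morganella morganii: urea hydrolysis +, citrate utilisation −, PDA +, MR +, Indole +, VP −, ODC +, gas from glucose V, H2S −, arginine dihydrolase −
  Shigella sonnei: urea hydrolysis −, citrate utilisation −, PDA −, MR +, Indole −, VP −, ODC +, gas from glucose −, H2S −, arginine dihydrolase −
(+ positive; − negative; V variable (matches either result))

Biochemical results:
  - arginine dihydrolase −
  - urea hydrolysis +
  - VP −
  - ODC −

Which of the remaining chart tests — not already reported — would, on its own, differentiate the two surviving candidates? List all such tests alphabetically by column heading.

arginine dihydrolase −: all 9 remaining candidates are consistent.
VP −: excludes Klebsiella oxytoca, Klebsiella pneumoniae — 7 left.
ODC −: excludes Yersinia enterocolitica, Citrobacter koseri, Morganella morganii, Shigella sonnei — 3 left.
urea hydrolysis +: excludes Escherichia coli — 2 left.
Two candidates remain: Citrobacter freundii and Providencia rettgeri.
  citrate utilisation: + vs + — same for both, does not separate.
  PDA: Citrobacter freundii −, Providencia rettgeri + — discriminates.
  MR: + vs + — same for both, does not separate.
  Indole: Citrobacter freundii −, Providencia rettgeri + — discriminates.
  gas from glucose: Citrobacter freundii +, Providencia rettgeri − — discriminates.
  H2S: Citrobacter freundii +, Providencia rettgeri − — discriminates.

gas from glucose, H2S, Indole, PDA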